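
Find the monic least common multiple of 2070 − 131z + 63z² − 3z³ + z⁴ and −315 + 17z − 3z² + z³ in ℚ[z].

Apply the Euclidean algorithm:
  z⁴ − 3z³ + 63z² − 131z + 2070 = (z)(z³ − 3z² + 17z − 315) + (46z² + 184z + 2070)
  z³ − 3z² + 17z − 315 = ((1/46)z − 7/46)(46z² + 184z + 2070) + (0)
Last nonzero remainder: 46z² + 184z + 2070. Dividing through by 46 gives the monic gcd z² + 4z + 45.
Then lcm(f, g) = f·g / gcd(f, g); expanding and making the result monic gives the answer.

−14490 + 2987z − 572z² + 84z³ − 10z⁴ + z⁵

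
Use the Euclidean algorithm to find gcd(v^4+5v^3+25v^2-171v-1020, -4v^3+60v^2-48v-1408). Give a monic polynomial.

Euclidean algorithm in ℚ[v]:
  v^4+5v^3+25v^2-171v-1020 = (-(1/4)v-5)(-4v^3+60v^2-48v-1408) + (313v^2-763v-8060)
  -4v^3+60v^2-48v-1408 = (-(4/313)v+15728/97969)(313v^2-763v-8060) + (-(2793168/97969)v-11172672/97969)
  313v^2-763v-8060 = (-(30664297/2793168)v+197407535/2793168)(-(2793168/97969)v-11172672/97969) + (0)
Last nonzero remainder: -(2793168/97969)v-11172672/97969. Dividing through by -2793168/97969 gives the monic gcd v+4.

v+4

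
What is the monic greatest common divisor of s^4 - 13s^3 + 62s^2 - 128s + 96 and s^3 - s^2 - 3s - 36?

By polynomial division,
  s^4 - 13s^3 + 62s^2 - 128s + 96 = (s - 12)(s^3 - s^2 - 3s - 36) + (53s^2 - 128s - 336)
  s^3 - s^2 - 3s - 36 = ((1/53)s + 75/2809)(53s^2 - 128s - 336) + ((18981/2809)s - 75924/2809)
  53s^2 - 128s - 336 = ((148877/18981)s + 78652/6327)((18981/2809)s - 75924/2809) + (0)
Last nonzero remainder: (18981/2809)s - 75924/2809. Dividing through by 18981/2809 gives the monic gcd s - 4.

s - 4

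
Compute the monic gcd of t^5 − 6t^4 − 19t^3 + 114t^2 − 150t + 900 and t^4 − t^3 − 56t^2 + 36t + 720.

Euclidean algorithm in ℚ[t]:
  t^5 − 6t^4 − 19t^3 + 114t^2 − 150t + 900 = (t − 5)(t^4 − t^3 − 56t^2 + 36t + 720) + (32t^3 − 202t^2 − 690t + 4500)
  t^4 − t^3 − 56t^2 + 36t + 720 = ((1/32)t + 85/512)(32t^3 − 202t^2 − 690t + 4500) + (−(231/256)t^2 + (2541/256)t − 3465/128)
  32t^3 − 202t^2 − 690t + 4500 = (−(8192/231)t − 12800/77)(−(231/256)t^2 + (2541/256)t − 3465/128) + (0)
Last nonzero remainder: −(231/256)t^2 + (2541/256)t − 3465/128. Dividing through by −231/256 gives the monic gcd t^2 − 11t + 30.

t^2 − 11t + 30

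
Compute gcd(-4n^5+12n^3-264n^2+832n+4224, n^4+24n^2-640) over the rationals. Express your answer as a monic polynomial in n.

Apply the Euclidean algorithm:
  -4n^5+12n^3-264n^2+832n+4224 = (-4n)(n^4+24n^2-640) + (108n^3-264n^2-1728n+4224)
  n^4+24n^2-640 = ((1/108)n+11/486)(108n^3-264n^2-1728n+4224) + ((3724/81)n^2-59584/81)
  108n^3-264n^2-1728n+4224 = ((2187/931)n-5346/931)((3724/81)n^2-59584/81) + (0)
Last nonzero remainder: (3724/81)n^2-59584/81. Dividing through by 3724/81 gives the monic gcd n^2-16.

n^2-16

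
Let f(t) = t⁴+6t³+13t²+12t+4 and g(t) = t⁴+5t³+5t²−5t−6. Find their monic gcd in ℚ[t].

Euclidean algorithm in ℚ[t]:
  t⁴+6t³+13t²+12t+4 = (t⁴+5t³+5t²−5t−6) + (t³+8t²+17t+10)
  t⁴+5t³+5t²−5t−6 = (t−3)(t³+8t²+17t+10) + (12t²+36t+24)
  t³+8t²+17t+10 = ((1/12)t+5/12)(12t²+36t+24) + (0)
Last nonzero remainder: 12t²+36t+24. Dividing through by 12 gives the monic gcd t²+3t+2.

t²+3t+2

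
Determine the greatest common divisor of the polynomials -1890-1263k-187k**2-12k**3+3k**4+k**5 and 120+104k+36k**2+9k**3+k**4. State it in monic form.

Euclidean algorithm in ℚ[k]:
  k**5+3k**4-12k**3-187k**2-1263k-1890 = (k-6)(k**4+9k**3+36k**2+104k+120) + (6k**3-75k**2-759k-1170)
  k**4+9k**3+36k**2+104k+120 = ((1/6)k+43/12)(6k**3-75k**2-759k-1170) + ((1725/4)k**2+(12075/4)k+8625/2)
  6k**3-75k**2-759k-1170 = ((8/575)k-156/575)((1725/4)k**2+(12075/4)k+8625/2) + (0)
Last nonzero remainder: (1725/4)k**2+(12075/4)k+8625/2. Dividing through by 1725/4 gives the monic gcd k**2+7k+10.

10+7k+k**2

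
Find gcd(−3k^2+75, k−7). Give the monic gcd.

By polynomial division,
  −3k^2+75 = (−3k−21)(k−7) + (−72)
  k−7 = (−(1/72)k+7/72)(−72) + (0)
The last nonzero remainder is the constant −72, so the polynomials are coprime and gcd = 1.

1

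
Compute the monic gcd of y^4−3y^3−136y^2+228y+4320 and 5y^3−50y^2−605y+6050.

y−10

By polynomial division,
  y^4−3y^3−136y^2+228y+4320 = ((1/5)y+7/5)(5y^3−50y^2−605y+6050) + (55y^2−135y−4150)
  5y^3−50y^2−605y+6050 = ((1/11)y−83/121)(55y^2−135y−4150) + (−(38760/121)y+387600/121)
  55y^2−135y−4150 = (−(1331/7752)y−10043/7752)(−(38760/121)y+387600/121) + (0)
Last nonzero remainder: −(38760/121)y+387600/121. Dividing through by −38760/121 gives the monic gcd y−10.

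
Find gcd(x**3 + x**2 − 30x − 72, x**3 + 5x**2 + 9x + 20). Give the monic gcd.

Repeated division with remainder:
  x**3 + x**2 − 30x − 72 = (x**3 + 5x**2 + 9x + 20) + (−4x**2 − 39x − 92)
  x**3 + 5x**2 + 9x + 20 = (−(1/4)x + 19/16)(−4x**2 − 39x − 92) + ((517/16)x + 517/4)
  −4x**2 − 39x − 92 = (−(64/517)x − 368/517)((517/16)x + 517/4) + (0)
Last nonzero remainder: (517/16)x + 517/4. Dividing through by 517/16 gives the monic gcd x + 4.

x + 4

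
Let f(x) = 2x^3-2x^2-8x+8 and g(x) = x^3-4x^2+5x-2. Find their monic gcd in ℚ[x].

x^2-3x+2

Euclidean algorithm in ℚ[x]:
  2x^3-2x^2-8x+8 = (2)(x^3-4x^2+5x-2) + (6x^2-18x+12)
  x^3-4x^2+5x-2 = ((1/6)x-1/6)(6x^2-18x+12) + (0)
Last nonzero remainder: 6x^2-18x+12. Dividing through by 6 gives the monic gcd x^2-3x+2.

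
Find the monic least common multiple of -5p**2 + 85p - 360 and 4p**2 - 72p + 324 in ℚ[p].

Apply the Euclidean algorithm:
  -5p**2 + 85p - 360 = (-5/4)(4p**2 - 72p + 324) + (-5p + 45)
  4p**2 - 72p + 324 = (-(4/5)p + 36/5)(-5p + 45) + (0)
Last nonzero remainder: -5p + 45. Dividing through by -5 gives the monic gcd p - 9.
Then lcm(f, g) = f·g / gcd(f, g); expanding and making the result monic gives the answer.

p**3 - 26p**2 + 225p - 648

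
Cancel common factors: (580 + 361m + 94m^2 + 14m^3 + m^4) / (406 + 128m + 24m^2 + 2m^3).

By polynomial division,
  m^4 + 14m^3 + 94m^2 + 361m + 580 = ((1/2)m + 1)(2m^3 + 24m^2 + 128m + 406) + (6m^2 + 30m + 174)
  2m^3 + 24m^2 + 128m + 406 = ((1/3)m + 7/3)(6m^2 + 30m + 174) + (0)
Last nonzero remainder: 6m^2 + 30m + 174. Dividing through by 6 gives the monic gcd m^2 + 5m + 29.
Cancel m^2 + 5m + 29 from numerator and denominator to get the reduced form.

(20 + 9m + m^2)/(14 + 2m)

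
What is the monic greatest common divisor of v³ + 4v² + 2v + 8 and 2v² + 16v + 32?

v + 4

Euclidean algorithm in ℚ[v]:
  v³ + 4v² + 2v + 8 = ((1/2)v - 2)(2v² + 16v + 32) + (18v + 72)
  2v² + 16v + 32 = ((1/9)v + 4/9)(18v + 72) + (0)
Last nonzero remainder: 18v + 72. Dividing through by 18 gives the monic gcd v + 4.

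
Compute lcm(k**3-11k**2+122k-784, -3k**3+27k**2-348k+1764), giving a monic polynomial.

k**4-17k**3+188k**2-1516k+4704

Apply the Euclidean algorithm:
  k**3-11k**2+122k-784 = (-1/3)(-3k**3+27k**2-348k+1764) + (-2k**2+6k-196)
  -3k**3+27k**2-348k+1764 = ((3/2)k-9)(-2k**2+6k-196) + (0)
Last nonzero remainder: -2k**2+6k-196. Dividing through by -2 gives the monic gcd k**2-3k+98.
Then lcm(f, g) = f·g / gcd(f, g); expanding and making the result monic gives the answer.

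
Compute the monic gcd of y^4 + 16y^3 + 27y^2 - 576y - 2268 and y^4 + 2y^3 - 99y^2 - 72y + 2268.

y^3 + 9y^2 - 36y - 324

By polynomial division,
  y^4 + 16y^3 + 27y^2 - 576y - 2268 = (y^4 + 2y^3 - 99y^2 - 72y + 2268) + (14y^3 + 126y^2 - 504y - 4536)
  y^4 + 2y^3 - 99y^2 - 72y + 2268 = ((1/14)y - 1/2)(14y^3 + 126y^2 - 504y - 4536) + (0)
Last nonzero remainder: 14y^3 + 126y^2 - 504y - 4536. Dividing through by 14 gives the monic gcd y^3 + 9y^2 - 36y - 324.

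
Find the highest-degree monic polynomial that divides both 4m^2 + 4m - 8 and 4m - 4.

Apply the Euclidean algorithm:
  4m^2 + 4m - 8 = (m + 2)(4m - 4) + (0)
Last nonzero remainder: 4m - 4. Dividing through by 4 gives the monic gcd m - 1.

m - 1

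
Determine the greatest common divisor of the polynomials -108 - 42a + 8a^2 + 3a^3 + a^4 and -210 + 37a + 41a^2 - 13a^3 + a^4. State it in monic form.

Apply the Euclidean algorithm:
  a^4 + 3a^3 + 8a^2 - 42a - 108 = (a^4 - 13a^3 + 41a^2 + 37a - 210) + (16a^3 - 33a^2 - 79a + 102)
  a^4 - 13a^3 + 41a^2 + 37a - 210 = ((1/16)a - 175/256)(16a^3 - 33a^2 - 79a + 102) + ((5985/256)a^2 - (5985/256)a - 17955/128)
  16a^3 - 33a^2 - 79a + 102 = ((4096/5985)a - 4352/5985)((5985/256)a^2 - (5985/256)a - 17955/128) + (0)
Last nonzero remainder: (5985/256)a^2 - (5985/256)a - 17955/128. Dividing through by 5985/256 gives the monic gcd a^2 - a - 6.

-6 - a + a^2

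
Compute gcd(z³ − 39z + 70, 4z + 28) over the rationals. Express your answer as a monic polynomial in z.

z + 7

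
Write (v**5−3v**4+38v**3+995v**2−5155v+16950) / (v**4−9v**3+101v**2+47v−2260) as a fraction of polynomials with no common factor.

(v**3+5v**2−35v+150)/(v**2−v−20)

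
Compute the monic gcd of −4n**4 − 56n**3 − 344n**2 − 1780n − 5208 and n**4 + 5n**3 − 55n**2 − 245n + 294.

n**2 + 13n + 42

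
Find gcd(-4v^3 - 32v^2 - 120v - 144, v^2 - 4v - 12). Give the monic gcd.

Euclidean algorithm in ℚ[v]:
  -4v^3 - 32v^2 - 120v - 144 = (-4v - 48)(v^2 - 4v - 12) + (-360v - 720)
  v^2 - 4v - 12 = (-(1/360)v + 1/60)(-360v - 720) + (0)
Last nonzero remainder: -360v - 720. Dividing through by -360 gives the monic gcd v + 2.

v + 2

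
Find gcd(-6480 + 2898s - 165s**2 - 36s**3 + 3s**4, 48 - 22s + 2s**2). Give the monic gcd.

24 - 11s + s**2

Euclidean algorithm in ℚ[s]:
  3s**4 - 36s**3 - 165s**2 + 2898s - 6480 = ((3/2)s**2 - (3/2)s - 135)(2s**2 - 22s + 48) + (0)
Last nonzero remainder: 2s**2 - 22s + 48. Dividing through by 2 gives the monic gcd s**2 - 11s + 24.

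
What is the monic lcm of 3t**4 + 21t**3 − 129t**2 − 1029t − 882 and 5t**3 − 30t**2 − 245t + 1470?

t**5 + t**4 − 85t**3 − 85t**2 + 1764t + 1764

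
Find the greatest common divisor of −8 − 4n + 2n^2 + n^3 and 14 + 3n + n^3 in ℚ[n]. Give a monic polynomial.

2 + n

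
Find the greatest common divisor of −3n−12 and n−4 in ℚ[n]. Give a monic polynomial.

Euclidean algorithm in ℚ[n]:
  −3n−12 = (−3)(n−4) + (−24)
  n−4 = (−(1/24)n+1/6)(−24) + (0)
The last nonzero remainder is the constant −24, so the polynomials are coprime and gcd = 1.

1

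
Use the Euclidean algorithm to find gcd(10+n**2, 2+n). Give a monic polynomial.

Euclidean algorithm in ℚ[n]:
  n**2+10 = (n-2)(n+2) + (14)
  n+2 = ((1/14)n+1/7)(14) + (0)
The last nonzero remainder is the constant 14, so the polynomials are coprime and gcd = 1.

1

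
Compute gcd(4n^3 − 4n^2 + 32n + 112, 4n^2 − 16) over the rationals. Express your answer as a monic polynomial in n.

n + 2

By polynomial division,
  4n^3 − 4n^2 + 32n + 112 = (n − 1)(4n^2 − 16) + (48n + 96)
  4n^2 − 16 = ((1/12)n − 1/6)(48n + 96) + (0)
Last nonzero remainder: 48n + 96. Dividing through by 48 gives the monic gcd n + 2.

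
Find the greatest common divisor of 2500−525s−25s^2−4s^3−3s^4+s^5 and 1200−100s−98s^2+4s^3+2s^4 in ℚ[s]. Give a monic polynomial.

100−25s−4s^2+s^3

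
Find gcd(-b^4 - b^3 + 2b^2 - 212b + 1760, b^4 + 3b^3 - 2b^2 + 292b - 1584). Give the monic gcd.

Euclidean algorithm in ℚ[b]:
  -b^4 - b^3 + 2b^2 - 212b + 1760 = (-1)(b^4 + 3b^3 - 2b^2 + 292b - 1584) + (2b^3 + 80b + 176)
  b^4 + 3b^3 - 2b^2 + 292b - 1584 = ((1/2)b + 3/2)(2b^3 + 80b + 176) + (-42b^2 + 84b - 1848)
  2b^3 + 80b + 176 = (-(1/21)b - 2/21)(-42b^2 + 84b - 1848) + (0)
Last nonzero remainder: -42b^2 + 84b - 1848. Dividing through by -42 gives the monic gcd b^2 - 2b + 44.

b^2 - 2b + 44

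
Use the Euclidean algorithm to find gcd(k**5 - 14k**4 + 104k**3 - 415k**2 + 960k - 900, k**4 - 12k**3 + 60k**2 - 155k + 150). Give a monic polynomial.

Repeated division with remainder:
  k**5 - 14k**4 + 104k**3 - 415k**2 + 960k - 900 = (k - 2)(k**4 - 12k**3 + 60k**2 - 155k + 150) + (20k**3 - 140k**2 + 500k - 600)
  k**4 - 12k**3 + 60k**2 - 155k + 150 = ((1/20)k - 1/4)(20k**3 - 140k**2 + 500k - 600) + (0)
Last nonzero remainder: 20k**3 - 140k**2 + 500k - 600. Dividing through by 20 gives the monic gcd k**3 - 7k**2 + 25k - 30.

k**3 - 7k**2 + 25k - 30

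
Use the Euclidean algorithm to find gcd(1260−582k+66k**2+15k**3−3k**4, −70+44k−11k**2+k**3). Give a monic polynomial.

Repeated division with remainder:
  −3k**4+15k**3+66k**2−582k+1260 = (−3k−18)(k**3−11k**2+44k−70) + (0)
The last nonzero remainder k**3−11k**2+44k−70 is already monic.

−70+44k−11k**2+k**3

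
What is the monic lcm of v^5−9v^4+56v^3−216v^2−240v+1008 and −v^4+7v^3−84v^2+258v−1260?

v^7−13v^6+122v^5−710v^4+2304v^3−4512v^2−11232v+30240

Repeated division with remainder:
  v^5−9v^4+56v^3−216v^2−240v+1008 = (−v+2)(−v^4+7v^3−84v^2+258v−1260) + (−42v^3+210v^2−2016v+3528)
  −v^4+7v^3−84v^2+258v−1260 = ((1/42)v−1/21)(−42v^3+210v^2−2016v+3528) + (−26v^2+78v−1092)
  −42v^3+210v^2−2016v+3528 = ((21/13)v−42/13)(−26v^2+78v−1092) + (0)
Last nonzero remainder: −26v^2+78v−1092. Dividing through by −26 gives the monic gcd v^2−3v+42.
Then lcm(f, g) = f·g / gcd(f, g); expanding and making the result monic gives the answer.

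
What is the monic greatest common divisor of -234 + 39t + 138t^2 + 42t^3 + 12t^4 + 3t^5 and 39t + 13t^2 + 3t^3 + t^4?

39 + 13t + 3t^2 + t^3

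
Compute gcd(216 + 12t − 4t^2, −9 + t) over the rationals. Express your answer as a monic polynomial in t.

−9 + t

Repeated division with remainder:
  −4t^2 + 12t + 216 = (−4t − 24)(t − 9) + (0)
The last nonzero remainder t − 9 is already monic.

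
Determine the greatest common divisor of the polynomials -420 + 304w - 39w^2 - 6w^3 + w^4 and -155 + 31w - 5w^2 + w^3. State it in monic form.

Repeated division with remainder:
  w^4 - 6w^3 - 39w^2 + 304w - 420 = (w - 1)(w^3 - 5w^2 + 31w - 155) + (-75w^2 + 490w - 575)
  w^3 - 5w^2 + 31w - 155 = (-(1/75)w - 23/1125)(-75w^2 + 490w - 575) + ((7504/225)w - 7504/45)
  -75w^2 + 490w - 575 = (-(16875/7504)w + 25875/7504)((7504/225)w - 7504/45) + (0)
Last nonzero remainder: (7504/225)w - 7504/45. Dividing through by 7504/225 gives the monic gcd w - 5.

-5 + w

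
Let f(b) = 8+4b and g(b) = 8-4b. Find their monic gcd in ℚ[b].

1

Repeated division with remainder:
  4b+8 = (-1)(-4b+8) + (16)
  -4b+8 = (-(1/4)b+1/2)(16) + (0)
The last nonzero remainder is the constant 16, so the polynomials are coprime and gcd = 1.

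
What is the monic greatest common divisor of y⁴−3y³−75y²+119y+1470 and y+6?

y+6

Repeated division with remainder:
  y⁴−3y³−75y²+119y+1470 = (y³−9y²−21y+245)(y+6) + (0)
The last nonzero remainder y+6 is already monic.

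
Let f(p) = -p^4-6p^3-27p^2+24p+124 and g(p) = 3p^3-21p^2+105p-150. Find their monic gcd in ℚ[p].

By polynomial division,
  -p^4-6p^3-27p^2+24p+124 = (-(1/3)p-13/3)(3p^3-21p^2+105p-150) + (-83p^2+429p-526)
  3p^3-21p^2+105p-150 = (-(3/83)p+456/6889)(-83p^2+429p-526) + ((396747/6889)p-793494/6889)
  -83p^2+429p-526 = (-(571787/396747)p+1811807/396747)((396747/6889)p-793494/6889) + (0)
Last nonzero remainder: (396747/6889)p-793494/6889. Dividing through by 396747/6889 gives the monic gcd p-2.

p-2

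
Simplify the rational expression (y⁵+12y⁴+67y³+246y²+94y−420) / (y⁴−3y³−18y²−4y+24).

Euclidean algorithm in ℚ[y]:
  y⁵+12y⁴+67y³+246y²+94y−420 = (y+15)(y⁴−3y³−18y²−4y+24) + (130y³+520y²+130y−780)
  y⁴−3y³−18y²−4y+24 = ((1/130)y−7/130)(130y³+520y²+130y−780) + (9y²+9y−18)
  130y³+520y²+130y−780 = ((130/9)y+130/3)(9y²+9y−18) + (0)
Last nonzero remainder: 9y²+9y−18. Dividing through by 9 gives the monic gcd y²+y−2.
Cancel y²+y−2 from numerator and denominator to get the reduced form.

(y³+11y²+58y+210)/(y²−4y−12)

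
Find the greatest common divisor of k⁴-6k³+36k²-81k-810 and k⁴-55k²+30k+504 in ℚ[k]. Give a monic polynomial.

k²-3k-18

Repeated division with remainder:
  k⁴-6k³+36k²-81k-810 = (k⁴-55k²+30k+504) + (-6k³+91k²-111k-1314)
  k⁴-55k²+30k+504 = (-(1/6)k-91/36)(-6k³+91k²-111k-1314) + ((5635/36)k²-(5635/12)k-5635/2)
  -6k³+91k²-111k-1314 = (-(216/5635)k+2628/5635)((5635/36)k²-(5635/12)k-5635/2) + (0)
Last nonzero remainder: (5635/36)k²-(5635/12)k-5635/2. Dividing through by 5635/36 gives the monic gcd k²-3k-18.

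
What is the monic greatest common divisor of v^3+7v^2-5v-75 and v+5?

By polynomial division,
  v^3+7v^2-5v-75 = (v^2+2v-15)(v+5) + (0)
The last nonzero remainder v+5 is already monic.

v+5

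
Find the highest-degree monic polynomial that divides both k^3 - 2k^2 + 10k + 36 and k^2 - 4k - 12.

k + 2

By polynomial division,
  k^3 - 2k^2 + 10k + 36 = (k + 2)(k^2 - 4k - 12) + (30k + 60)
  k^2 - 4k - 12 = ((1/30)k - 1/5)(30k + 60) + (0)
Last nonzero remainder: 30k + 60. Dividing through by 30 gives the monic gcd k + 2.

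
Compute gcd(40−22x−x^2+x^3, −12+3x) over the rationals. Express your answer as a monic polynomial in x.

−4+x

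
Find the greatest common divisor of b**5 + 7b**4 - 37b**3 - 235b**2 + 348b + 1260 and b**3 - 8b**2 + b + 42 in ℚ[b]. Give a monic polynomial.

Apply the Euclidean algorithm:
  b**5 + 7b**4 - 37b**3 - 235b**2 + 348b + 1260 = (b**2 + 15b + 82)(b**3 - 8b**2 + b + 42) + (364b**2 - 364b - 2184)
  b**3 - 8b**2 + b + 42 = ((1/364)b - 1/52)(364b**2 - 364b - 2184) + (0)
Last nonzero remainder: 364b**2 - 364b - 2184. Dividing through by 364 gives the monic gcd b**2 - b - 6.

b**2 - b - 6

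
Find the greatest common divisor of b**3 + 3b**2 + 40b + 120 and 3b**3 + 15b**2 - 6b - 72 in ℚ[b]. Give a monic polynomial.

b + 3

By polynomial division,
  b**3 + 3b**2 + 40b + 120 = (1/3)(3b**3 + 15b**2 - 6b - 72) + (-2b**2 + 42b + 144)
  3b**3 + 15b**2 - 6b - 72 = (-(3/2)b - 39)(-2b**2 + 42b + 144) + (1848b + 5544)
  -2b**2 + 42b + 144 = (-(1/924)b + 2/77)(1848b + 5544) + (0)
Last nonzero remainder: 1848b + 5544. Dividing through by 1848 gives the monic gcd b + 3.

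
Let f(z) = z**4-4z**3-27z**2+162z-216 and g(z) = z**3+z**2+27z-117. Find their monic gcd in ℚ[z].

By polynomial division,
  z**4-4z**3-27z**2+162z-216 = (z-5)(z**3+z**2+27z-117) + (-49z**2+414z-801)
  z**3+z**2+27z-117 = (-(1/49)z-463/2401)(-49z**2+414z-801) + ((217260/2401)z-651780/2401)
  -49z**2+414z-801 = (-(117649/217260)z+213689/72420)((217260/2401)z-651780/2401) + (0)
Last nonzero remainder: (217260/2401)z-651780/2401. Dividing through by 217260/2401 gives the monic gcd z-3.

z-3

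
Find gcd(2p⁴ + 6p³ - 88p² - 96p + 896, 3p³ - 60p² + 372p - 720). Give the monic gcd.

p - 4

Repeated division with remainder:
  2p⁴ + 6p³ - 88p² - 96p + 896 = ((2/3)p + 46/3)(3p³ - 60p² + 372p - 720) + (584p² - 5320p + 11936)
  3p³ - 60p² + 372p - 720 = ((3/584)p - 2385/42632)(584p² - 5320p + 11936) + ((69615/5329)p - 278460/5329)
  584p² - 5320p + 11936 = ((3112136/69615)p - 15901736/69615)((69615/5329)p - 278460/5329) + (0)
Last nonzero remainder: (69615/5329)p - 278460/5329. Dividing through by 69615/5329 gives the monic gcd p - 4.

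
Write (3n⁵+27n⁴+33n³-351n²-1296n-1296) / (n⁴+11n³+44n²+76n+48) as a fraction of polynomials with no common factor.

(3n³+6n²-45n-108)/(n²+4n+4)

Euclidean algorithm in ℚ[n]:
  3n⁵+27n⁴+33n³-351n²-1296n-1296 = (3n-6)(n⁴+11n³+44n²+76n+48) + (-33n³-315n²-984n-1008)
  n⁴+11n³+44n²+76n+48 = (-(1/33)n-16/363)(-33n³-315n²-984n-1008) + ((36/121)n²+(252/121)n+432/121)
  -33n³-315n²-984n-1008 = (-(1331/12)n-847/3)((36/121)n²+(252/121)n+432/121) + (0)
Last nonzero remainder: (36/121)n²+(252/121)n+432/121. Dividing through by 36/121 gives the monic gcd n²+7n+12.
Cancel n²+7n+12 from numerator and denominator to get the reduced form.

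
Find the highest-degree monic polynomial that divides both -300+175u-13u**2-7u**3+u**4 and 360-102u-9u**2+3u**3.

By polynomial division,
  u**4-7u**3-13u**2+175u-300 = ((1/3)u-4/3)(3u**3-9u**2-102u+360) + (9u**2-81u+180)
  3u**3-9u**2-102u+360 = ((1/3)u+2)(9u**2-81u+180) + (0)
Last nonzero remainder: 9u**2-81u+180. Dividing through by 9 gives the monic gcd u**2-9u+20.

20-9u+u**2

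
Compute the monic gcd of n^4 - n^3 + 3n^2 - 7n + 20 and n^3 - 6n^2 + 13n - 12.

Repeated division with remainder:
  n^4 - n^3 + 3n^2 - 7n + 20 = (n + 5)(n^3 - 6n^2 + 13n - 12) + (20n^2 - 60n + 80)
  n^3 - 6n^2 + 13n - 12 = ((1/20)n - 3/20)(20n^2 - 60n + 80) + (0)
Last nonzero remainder: 20n^2 - 60n + 80. Dividing through by 20 gives the monic gcd n^2 - 3n + 4.

n^2 - 3n + 4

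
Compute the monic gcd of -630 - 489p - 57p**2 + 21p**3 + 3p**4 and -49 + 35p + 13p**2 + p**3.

Apply the Euclidean algorithm:
  3p**4 + 21p**3 - 57p**2 - 489p - 630 = (3p - 18)(p**3 + 13p**2 + 35p - 49) + (72p**2 + 288p - 1512)
  p**3 + 13p**2 + 35p - 49 = ((1/72)p + 1/8)(72p**2 + 288p - 1512) + (20p + 140)
  72p**2 + 288p - 1512 = ((18/5)p - 54/5)(20p + 140) + (0)
Last nonzero remainder: 20p + 140. Dividing through by 20 gives the monic gcd p + 7.

7 + p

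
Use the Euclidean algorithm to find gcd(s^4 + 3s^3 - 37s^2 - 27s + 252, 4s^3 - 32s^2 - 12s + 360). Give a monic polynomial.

Apply the Euclidean algorithm:
  s^4 + 3s^3 - 37s^2 - 27s + 252 = ((1/4)s + 11/4)(4s^3 - 32s^2 - 12s + 360) + (54s^2 - 84s - 738)
  4s^3 - 32s^2 - 12s + 360 = ((2/27)s - 116/243)(54s^2 - 84s - 738) + ((208/81)s + 208/27)
  54s^2 - 84s - 738 = ((2187/104)s - 9963/104)((208/81)s + 208/27) + (0)
Last nonzero remainder: (208/81)s + 208/27. Dividing through by 208/81 gives the monic gcd s + 3.

s + 3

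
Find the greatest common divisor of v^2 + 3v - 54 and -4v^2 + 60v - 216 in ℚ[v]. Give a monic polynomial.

Repeated division with remainder:
  v^2 + 3v - 54 = (-1/4)(-4v^2 + 60v - 216) + (18v - 108)
  -4v^2 + 60v - 216 = (-(2/9)v + 2)(18v - 108) + (0)
Last nonzero remainder: 18v - 108. Dividing through by 18 gives the monic gcd v - 6.

v - 6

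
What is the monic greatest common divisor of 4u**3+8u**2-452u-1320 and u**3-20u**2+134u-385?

Apply the Euclidean algorithm:
  4u**3+8u**2-452u-1320 = (4)(u**3-20u**2+134u-385) + (88u**2-988u+220)
  u**3-20u**2+134u-385 = ((1/88)u-193/1936)(88u**2-988u+220) + ((15975/484)u-15975/44)
  88u**2-988u+220 = ((42592/15975)u-1936/3195)((15975/484)u-15975/44) + (0)
Last nonzero remainder: (15975/484)u-15975/44. Dividing through by 15975/484 gives the monic gcd u-11.

u-11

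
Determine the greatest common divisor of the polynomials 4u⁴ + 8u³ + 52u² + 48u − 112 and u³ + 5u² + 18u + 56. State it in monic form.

By polynomial division,
  4u⁴ + 8u³ + 52u² + 48u − 112 = (4u − 12)(u³ + 5u² + 18u + 56) + (40u² + 40u + 560)
  u³ + 5u² + 18u + 56 = ((1/40)u + 1/10)(40u² + 40u + 560) + (0)
Last nonzero remainder: 40u² + 40u + 560. Dividing through by 40 gives the monic gcd u² + u + 14.

u² + u + 14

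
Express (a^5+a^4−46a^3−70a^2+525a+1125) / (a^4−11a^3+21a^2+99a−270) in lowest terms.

(a^3+3a^2−25a−75)/(a^2−9a+18)

By polynomial division,
  a^5+a^4−46a^3−70a^2+525a+1125 = (a+12)(a^4−11a^3+21a^2+99a−270) + (65a^3−421a^2−393a+4365)
  a^4−11a^3+21a^2+99a−270 = ((1/65)a−294/4225)(65a^3−421a^2−393a+4365) + (−(9504/4225)a^2+(19008/4225)a+28512/845)
  65a^3−421a^2−393a+4365 = (−(274625/9504)a+409825/3168)(−(9504/4225)a^2+(19008/4225)a+28512/845) + (0)
Last nonzero remainder: −(9504/4225)a^2+(19008/4225)a+28512/845. Dividing through by −9504/4225 gives the monic gcd a^2−2a−15.
Cancel a^2−2a−15 from numerator and denominator to get the reduced form.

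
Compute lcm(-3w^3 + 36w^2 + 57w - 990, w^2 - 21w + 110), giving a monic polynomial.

Euclidean algorithm in ℚ[w]:
  -3w^3 + 36w^2 + 57w - 990 = (-3w - 27)(w^2 - 21w + 110) + (-180w + 1980)
  w^2 - 21w + 110 = (-(1/180)w + 1/18)(-180w + 1980) + (0)
Last nonzero remainder: -180w + 1980. Dividing through by -180 gives the monic gcd w - 11.
Then lcm(f, g) = f·g / gcd(f, g); expanding and making the result monic gives the answer.

w^4 - 22w^3 + 101w^2 + 520w - 3300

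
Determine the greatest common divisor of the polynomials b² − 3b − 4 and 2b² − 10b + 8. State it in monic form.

Euclidean algorithm in ℚ[b]:
  b² − 3b − 4 = (1/2)(2b² − 10b + 8) + (2b − 8)
  2b² − 10b + 8 = (b − 1)(2b − 8) + (0)
Last nonzero remainder: 2b − 8. Dividing through by 2 gives the monic gcd b − 4.

b − 4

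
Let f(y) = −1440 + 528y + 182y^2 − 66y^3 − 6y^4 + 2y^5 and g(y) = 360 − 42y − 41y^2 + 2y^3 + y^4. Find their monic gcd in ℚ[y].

60 − 17y − 4y^2 + y^3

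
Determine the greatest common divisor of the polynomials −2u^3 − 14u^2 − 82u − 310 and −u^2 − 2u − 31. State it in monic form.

u^2 + 2u + 31

Euclidean algorithm in ℚ[u]:
  −2u^3 − 14u^2 − 82u − 310 = (2u + 10)(−u^2 − 2u − 31) + (0)
Last nonzero remainder: −u^2 − 2u − 31. Dividing through by −1 gives the monic gcd u^2 + 2u + 31.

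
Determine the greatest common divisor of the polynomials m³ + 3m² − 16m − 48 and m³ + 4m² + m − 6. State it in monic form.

Apply the Euclidean algorithm:
  m³ + 3m² − 16m − 48 = (m³ + 4m² + m − 6) + (−m² − 17m − 42)
  m³ + 4m² + m − 6 = (−m + 13)(−m² − 17m − 42) + (180m + 540)
  −m² − 17m − 42 = (−(1/180)m − 7/90)(180m + 540) + (0)
Last nonzero remainder: 180m + 540. Dividing through by 180 gives the monic gcd m + 3.

m + 3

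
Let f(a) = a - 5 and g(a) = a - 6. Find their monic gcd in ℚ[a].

1

Repeated division with remainder:
  a - 5 = (a - 6) + (1)
  a - 6 = (a - 6)(1) + (0)
The last nonzero remainder is the constant 1, so the polynomials are coprime and gcd = 1.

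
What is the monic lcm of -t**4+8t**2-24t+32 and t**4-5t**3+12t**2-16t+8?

Euclidean algorithm in ℚ[t]:
  -t**4+8t**2-24t+32 = (-1)(t**4-5t**3+12t**2-16t+8) + (-5t**3+20t**2-40t+40)
  t**4-5t**3+12t**2-16t+8 = (-(1/5)t+1/5)(-5t**3+20t**2-40t+40) + (0)
Last nonzero remainder: -5t**3+20t**2-40t+40. Dividing through by -5 gives the monic gcd t**3-4t**2+8t-8.
Then lcm(f, g) = f·g / gcd(f, g); expanding and making the result monic gives the answer.

t**5-t**4-8t**3+32t**2-56t+32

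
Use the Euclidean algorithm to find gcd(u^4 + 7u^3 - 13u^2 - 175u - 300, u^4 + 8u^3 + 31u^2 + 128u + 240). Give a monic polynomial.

u^2 + 8u + 15

Repeated division with remainder:
  u^4 + 7u^3 - 13u^2 - 175u - 300 = (u^4 + 8u^3 + 31u^2 + 128u + 240) + (-u^3 - 44u^2 - 303u - 540)
  u^4 + 8u^3 + 31u^2 + 128u + 240 = (-u + 36)(-u^3 - 44u^2 - 303u - 540) + (1312u^2 + 10496u + 19680)
  -u^3 - 44u^2 - 303u - 540 = (-(1/1312)u - 9/328)(1312u^2 + 10496u + 19680) + (0)
Last nonzero remainder: 1312u^2 + 10496u + 19680. Dividing through by 1312 gives the monic gcd u^2 + 8u + 15.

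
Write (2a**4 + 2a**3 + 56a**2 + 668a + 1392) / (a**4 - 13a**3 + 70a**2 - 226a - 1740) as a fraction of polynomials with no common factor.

Apply the Euclidean algorithm:
  2a**4 + 2a**3 + 56a**2 + 668a + 1392 = (2)(a**4 - 13a**3 + 70a**2 - 226a - 1740) + (28a**3 - 84a**2 + 1120a + 4872)
  a**4 - 13a**3 + 70a**2 - 226a - 1740 = ((1/28)a - 5/14)(28a**3 - 84a**2 + 1120a + 4872) + (0)
Last nonzero remainder: 28a**3 - 84a**2 + 1120a + 4872. Dividing through by 28 gives the monic gcd a**3 - 3a**2 + 40a + 174.
Cancel a**3 - 3a**2 + 40a + 174 from numerator and denominator to get the reduced form.

(2a + 8)/(a - 10)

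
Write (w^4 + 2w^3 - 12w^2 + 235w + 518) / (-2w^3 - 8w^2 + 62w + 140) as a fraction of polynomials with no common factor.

(-w^2 + 7w - 37)/(2w - 10)

Repeated division with remainder:
  w^4 + 2w^3 - 12w^2 + 235w + 518 = (-(1/2)w + 1)(-2w^3 - 8w^2 + 62w + 140) + (27w^2 + 243w + 378)
  -2w^3 - 8w^2 + 62w + 140 = (-(2/27)w + 10/27)(27w^2 + 243w + 378) + (0)
Last nonzero remainder: 27w^2 + 243w + 378. Dividing through by 27 gives the monic gcd w^2 + 9w + 14.
Cancel w^2 + 9w + 14 from numerator and denominator to get the reduced form.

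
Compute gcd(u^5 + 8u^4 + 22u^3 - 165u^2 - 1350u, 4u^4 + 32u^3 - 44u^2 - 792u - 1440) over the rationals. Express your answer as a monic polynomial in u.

Apply the Euclidean algorithm:
  u^5 + 8u^4 + 22u^3 - 165u^2 - 1350u = ((1/4)u)(4u^4 + 32u^3 - 44u^2 - 792u - 1440) + (33u^3 + 33u^2 - 990u)
  4u^4 + 32u^3 - 44u^2 - 792u - 1440 = ((4/33)u + 28/33)(33u^3 + 33u^2 - 990u) + (48u^2 + 48u - 1440)
  33u^3 + 33u^2 - 990u = ((11/16)u)(48u^2 + 48u - 1440) + (0)
Last nonzero remainder: 48u^2 + 48u - 1440. Dividing through by 48 gives the monic gcd u^2 + u - 30.

u^2 + u - 30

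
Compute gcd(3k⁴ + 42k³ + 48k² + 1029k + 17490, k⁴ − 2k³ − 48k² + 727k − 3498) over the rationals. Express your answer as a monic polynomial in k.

By polynomial division,
  3k⁴ + 42k³ + 48k² + 1029k + 17490 = (3)(k⁴ − 2k³ − 48k² + 727k − 3498) + (48k³ + 192k² − 1152k + 27984)
  k⁴ − 2k³ − 48k² + 727k − 3498 = ((1/48)k − 1/8)(48k³ + 192k² − 1152k + 27984) + (0)
Last nonzero remainder: 48k³ + 192k² − 1152k + 27984. Dividing through by 48 gives the monic gcd k³ + 4k² − 24k + 583.

k³ + 4k² − 24k + 583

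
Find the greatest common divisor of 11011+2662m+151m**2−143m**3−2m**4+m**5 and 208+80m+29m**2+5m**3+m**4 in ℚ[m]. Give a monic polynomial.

13+5m+m**2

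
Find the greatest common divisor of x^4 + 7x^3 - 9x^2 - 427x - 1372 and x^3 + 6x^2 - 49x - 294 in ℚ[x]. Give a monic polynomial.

x - 7

Apply the Euclidean algorithm:
  x^4 + 7x^3 - 9x^2 - 427x - 1372 = (x + 1)(x^3 + 6x^2 - 49x - 294) + (34x^2 - 84x - 1078)
  x^3 + 6x^2 - 49x - 294 = ((1/34)x + 72/289)(34x^2 - 84x - 1078) + ((1050/289)x - 7350/289)
  34x^2 - 84x - 1078 = ((4913/525)x + 3179/75)((1050/289)x - 7350/289) + (0)
Last nonzero remainder: (1050/289)x - 7350/289. Dividing through by 1050/289 gives the monic gcd x - 7.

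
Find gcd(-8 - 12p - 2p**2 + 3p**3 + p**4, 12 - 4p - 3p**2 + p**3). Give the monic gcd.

-4 + p**2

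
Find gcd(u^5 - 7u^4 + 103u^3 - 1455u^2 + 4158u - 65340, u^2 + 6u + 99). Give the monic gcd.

Repeated division with remainder:
  u^5 - 7u^4 + 103u^3 - 1455u^2 + 4158u - 65340 = (u^3 - 13u^2 + 82u - 660)(u^2 + 6u + 99) + (0)
The last nonzero remainder u^2 + 6u + 99 is already monic.

u^2 + 6u + 99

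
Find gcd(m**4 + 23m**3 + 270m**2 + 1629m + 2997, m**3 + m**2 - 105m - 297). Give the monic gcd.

Apply the Euclidean algorithm:
  m**4 + 23m**3 + 270m**2 + 1629m + 2997 = (m + 22)(m**3 + m**2 - 105m - 297) + (353m**2 + 4236m + 9531)
  m**3 + m**2 - 105m - 297 = ((1/353)m - 11/353)(353m**2 + 4236m + 9531) + (0)
Last nonzero remainder: 353m**2 + 4236m + 9531. Dividing through by 353 gives the monic gcd m**2 + 12m + 27.

m**2 + 12m + 27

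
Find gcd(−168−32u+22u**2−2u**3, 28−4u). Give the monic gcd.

−7+u

By polynomial division,
  −2u**3+22u**2−32u−168 = ((1/2)u**2−2u−6)(−4u+28) + (0)
Last nonzero remainder: −4u+28. Dividing through by −4 gives the monic gcd u−7.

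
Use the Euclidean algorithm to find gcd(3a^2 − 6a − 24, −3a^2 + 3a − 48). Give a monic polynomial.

1

By polynomial division,
  3a^2 − 6a − 24 = (−1)(−3a^2 + 3a − 48) + (−3a − 72)
  −3a^2 + 3a − 48 = (a − 25)(−3a − 72) + (−1848)
  −3a − 72 = ((1/616)a + 3/77)(−1848) + (0)
The last nonzero remainder is the constant −1848, so the polynomials are coprime and gcd = 1.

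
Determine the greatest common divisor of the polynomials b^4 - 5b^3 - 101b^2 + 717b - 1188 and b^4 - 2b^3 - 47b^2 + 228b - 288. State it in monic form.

Apply the Euclidean algorithm:
  b^4 - 5b^3 - 101b^2 + 717b - 1188 = (b^4 - 2b^3 - 47b^2 + 228b - 288) + (-3b^3 - 54b^2 + 489b - 900)
  b^4 - 2b^3 - 47b^2 + 228b - 288 = (-(1/3)b + 20/3)(-3b^3 - 54b^2 + 489b - 900) + (476b^2 - 3332b + 5712)
  -3b^3 - 54b^2 + 489b - 900 = (-(3/476)b - 75/476)(476b^2 - 3332b + 5712) + (0)
Last nonzero remainder: 476b^2 - 3332b + 5712. Dividing through by 476 gives the monic gcd b^2 - 7b + 12.

b^2 - 7b + 12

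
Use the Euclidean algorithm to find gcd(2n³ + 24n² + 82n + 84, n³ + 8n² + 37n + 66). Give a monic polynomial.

Apply the Euclidean algorithm:
  2n³ + 24n² + 82n + 84 = (2)(n³ + 8n² + 37n + 66) + (8n² + 8n - 48)
  n³ + 8n² + 37n + 66 = ((1/8)n + 7/8)(8n² + 8n - 48) + (36n + 108)
  8n² + 8n - 48 = ((2/9)n - 4/9)(36n + 108) + (0)
Last nonzero remainder: 36n + 108. Dividing through by 36 gives the monic gcd n + 3.

n + 3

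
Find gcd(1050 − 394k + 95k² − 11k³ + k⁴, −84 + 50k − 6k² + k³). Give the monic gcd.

42 − 4k + k²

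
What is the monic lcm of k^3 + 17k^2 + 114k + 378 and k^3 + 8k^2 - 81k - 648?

k^5 + 16k^4 + 25k^3 - 960k^2 - 8586k - 27216

By polynomial division,
  k^3 + 17k^2 + 114k + 378 = (k^3 + 8k^2 - 81k - 648) + (9k^2 + 195k + 1026)
  k^3 + 8k^2 - 81k - 648 = ((1/9)k - 41/27)(9k^2 + 195k + 1026) + ((910/9)k + 910)
  9k^2 + 195k + 1026 = ((81/910)k + 513/455)((910/9)k + 910) + (0)
Last nonzero remainder: (910/9)k + 910. Dividing through by 910/9 gives the monic gcd k + 9.
Then lcm(f, g) = f·g / gcd(f, g); expanding and making the result monic gives the answer.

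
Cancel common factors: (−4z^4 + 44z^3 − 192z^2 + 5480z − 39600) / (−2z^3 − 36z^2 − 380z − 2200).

By polynomial division,
  −4z^4 + 44z^3 − 192z^2 + 5480z − 39600 = (2z − 58)(−2z^3 − 36z^2 − 380z − 2200) + (−1520z^2 − 12160z − 167200)
  −2z^3 − 36z^2 − 380z − 2200 = ((1/760)z + 1/76)(−1520z^2 − 12160z − 167200) + (0)
Last nonzero remainder: −1520z^2 − 12160z − 167200. Dividing through by −1520 gives the monic gcd z^2 + 8z + 110.
Cancel z^2 + 8z + 110 from numerator and denominator to get the reduced form.

(2z^2 − 38z + 180)/(z + 10)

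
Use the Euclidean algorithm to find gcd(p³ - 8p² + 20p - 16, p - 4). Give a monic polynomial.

p - 4

By polynomial division,
  p³ - 8p² + 20p - 16 = (p² - 4p + 4)(p - 4) + (0)
The last nonzero remainder p - 4 is already monic.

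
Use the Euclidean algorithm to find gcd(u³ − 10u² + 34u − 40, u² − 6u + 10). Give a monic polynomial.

u² − 6u + 10

Repeated division with remainder:
  u³ − 10u² + 34u − 40 = (u − 4)(u² − 6u + 10) + (0)
The last nonzero remainder u² − 6u + 10 is already monic.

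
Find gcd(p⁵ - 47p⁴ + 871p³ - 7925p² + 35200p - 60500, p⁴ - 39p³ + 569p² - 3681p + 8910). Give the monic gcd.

p² - 21p + 110

Repeated division with remainder:
  p⁵ - 47p⁴ + 871p³ - 7925p² + 35200p - 60500 = (p - 8)(p⁴ - 39p³ + 569p² - 3681p + 8910) + (-10p³ + 308p² - 3158p + 10780)
  p⁴ - 39p³ + 569p² - 3681p + 8910 = (-(1/10)p + 41/50)(-10p³ + 308p² - 3158p + 10780) + ((16/25)p² - (336/25)p + 352/5)
  -10p³ + 308p² - 3158p + 10780 = (-(125/8)p + 1225/8)((16/25)p² - (336/25)p + 352/5) + (0)
Last nonzero remainder: (16/25)p² - (336/25)p + 352/5. Dividing through by 16/25 gives the monic gcd p² - 21p + 110.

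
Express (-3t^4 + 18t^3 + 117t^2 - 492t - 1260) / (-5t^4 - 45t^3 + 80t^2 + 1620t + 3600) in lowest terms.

Apply the Euclidean algorithm:
  -3t^4 + 18t^3 + 117t^2 - 492t - 1260 = (3/5)(-5t^4 - 45t^3 + 80t^2 + 1620t + 3600) + (45t^3 + 69t^2 - 1464t - 3420)
  -5t^4 - 45t^3 + 80t^2 + 1620t + 3600 = (-(1/9)t - 112/135)(45t^3 + 69t^2 - 1464t - 3420) + (-(1144/45)t^2 + (1144/45)t + 2288/3)
  45t^3 + 69t^2 - 1464t - 3420 = (-(2025/1144)t - 2565/572)(-(1144/45)t^2 + (1144/45)t + 2288/3) + (0)
Last nonzero remainder: -(1144/45)t^2 + (1144/45)t + 2288/3. Dividing through by -1144/45 gives the monic gcd t^2 - t - 30.
Cancel t^2 - t - 30 from numerator and denominator to get the reduced form.

(3t^2 - 15t - 42)/(5t^2 + 50t + 120)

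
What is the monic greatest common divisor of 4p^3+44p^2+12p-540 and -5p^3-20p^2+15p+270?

p-3

Euclidean algorithm in ℚ[p]:
  4p^3+44p^2+12p-540 = (-4/5)(-5p^3-20p^2+15p+270) + (28p^2+24p-324)
  -5p^3-20p^2+15p+270 = (-(5/28)p-55/98)(28p^2+24p-324) + (-(1440/49)p+4320/49)
  28p^2+24p-324 = (-(343/360)p-147/40)(-(1440/49)p+4320/49) + (0)
Last nonzero remainder: -(1440/49)p+4320/49. Dividing through by -1440/49 gives the monic gcd p-3.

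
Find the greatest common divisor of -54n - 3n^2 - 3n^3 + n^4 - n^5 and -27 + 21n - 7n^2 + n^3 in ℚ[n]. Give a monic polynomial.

9 - 4n + n^2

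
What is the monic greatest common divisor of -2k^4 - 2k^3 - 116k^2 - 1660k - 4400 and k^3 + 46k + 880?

k^2 - 8k + 110

Euclidean algorithm in ℚ[k]:
  -2k^4 - 2k^3 - 116k^2 - 1660k - 4400 = (-2k - 2)(k^3 + 46k + 880) + (-24k^2 + 192k - 2640)
  k^3 + 46k + 880 = (-(1/24)k - 1/3)(-24k^2 + 192k - 2640) + (0)
Last nonzero remainder: -24k^2 + 192k - 2640. Dividing through by -24 gives the monic gcd k^2 - 8k + 110.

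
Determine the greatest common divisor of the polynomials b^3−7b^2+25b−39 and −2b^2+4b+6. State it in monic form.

b−3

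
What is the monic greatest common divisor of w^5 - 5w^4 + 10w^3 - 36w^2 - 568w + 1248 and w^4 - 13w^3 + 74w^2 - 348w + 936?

Apply the Euclidean algorithm:
  w^5 - 5w^4 + 10w^3 - 36w^2 - 568w + 1248 = (w + 8)(w^4 - 13w^3 + 74w^2 - 348w + 936) + (40w^3 - 280w^2 + 1280w - 6240)
  w^4 - 13w^3 + 74w^2 - 348w + 936 = ((1/40)w - 3/20)(40w^3 - 280w^2 + 1280w - 6240) + (0)
Last nonzero remainder: 40w^3 - 280w^2 + 1280w - 6240. Dividing through by 40 gives the monic gcd w^3 - 7w^2 + 32w - 156.

w^3 - 7w^2 + 32w - 156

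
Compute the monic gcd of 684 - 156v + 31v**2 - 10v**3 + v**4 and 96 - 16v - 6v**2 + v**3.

-6 + v

Apply the Euclidean algorithm:
  v**4 - 10v**3 + 31v**2 - 156v + 684 = (v - 4)(v**3 - 6v**2 - 16v + 96) + (23v**2 - 316v + 1068)
  v**3 - 6v**2 - 16v + 96 = ((1/23)v + 178/529)(23v**2 - 316v + 1068) + ((23220/529)v - 139320/529)
  23v**2 - 316v + 1068 = ((12167/23220)v - 47081/11610)((23220/529)v - 139320/529) + (0)
Last nonzero remainder: (23220/529)v - 139320/529. Dividing through by 23220/529 gives the monic gcd v - 6.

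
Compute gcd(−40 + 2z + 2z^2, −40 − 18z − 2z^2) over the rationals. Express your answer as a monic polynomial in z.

Euclidean algorithm in ℚ[z]:
  2z^2 + 2z − 40 = (−1)(−2z^2 − 18z − 40) + (−16z − 80)
  −2z^2 − 18z − 40 = ((1/8)z + 1/2)(−16z − 80) + (0)
Last nonzero remainder: −16z − 80. Dividing through by −16 gives the monic gcd z + 5.

5 + z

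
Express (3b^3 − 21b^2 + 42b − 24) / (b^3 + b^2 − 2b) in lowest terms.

Repeated division with remainder:
  3b^3 − 21b^2 + 42b − 24 = (3)(b^3 + b^2 − 2b) + (−24b^2 + 48b − 24)
  b^3 + b^2 − 2b = (−(1/24)b − 1/8)(−24b^2 + 48b − 24) + (3b − 3)
  −24b^2 + 48b − 24 = (−8b + 8)(3b − 3) + (0)
Last nonzero remainder: 3b − 3. Dividing through by 3 gives the monic gcd b − 1.
Cancel b − 1 from numerator and denominator to get the reduced form.

(3b^2 − 18b + 24)/(b^2 + 2b)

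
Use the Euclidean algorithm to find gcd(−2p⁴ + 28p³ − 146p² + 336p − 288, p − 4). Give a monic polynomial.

p − 4

By polynomial division,
  −2p⁴ + 28p³ − 146p² + 336p − 288 = (−2p³ + 20p² − 66p + 72)(p − 4) + (0)
The last nonzero remainder p − 4 is already monic.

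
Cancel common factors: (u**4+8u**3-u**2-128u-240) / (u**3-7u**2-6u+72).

By polynomial division,
  u**4+8u**3-u**2-128u-240 = (u+15)(u**3-7u**2-6u+72) + (110u**2-110u-1320)
  u**3-7u**2-6u+72 = ((1/110)u-3/55)(110u**2-110u-1320) + (0)
Last nonzero remainder: 110u**2-110u-1320. Dividing through by 110 gives the monic gcd u**2-u-12.
Cancel u**2-u-12 from numerator and denominator to get the reduced form.

(u**2+9u+20)/(u-6)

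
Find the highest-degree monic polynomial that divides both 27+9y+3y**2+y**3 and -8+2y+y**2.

Apply the Euclidean algorithm:
  y**3+3y**2+9y+27 = (y+1)(y**2+2y-8) + (15y+35)
  y**2+2y-8 = ((1/15)y-1/45)(15y+35) + (-65/9)
  15y+35 = (-(27/13)y-63/13)(-65/9) + (0)
The last nonzero remainder is the constant -65/9, so the polynomials are coprime and gcd = 1.

1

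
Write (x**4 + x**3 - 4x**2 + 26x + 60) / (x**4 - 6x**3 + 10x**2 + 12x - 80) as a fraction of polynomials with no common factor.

(x + 3)/(x - 4)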